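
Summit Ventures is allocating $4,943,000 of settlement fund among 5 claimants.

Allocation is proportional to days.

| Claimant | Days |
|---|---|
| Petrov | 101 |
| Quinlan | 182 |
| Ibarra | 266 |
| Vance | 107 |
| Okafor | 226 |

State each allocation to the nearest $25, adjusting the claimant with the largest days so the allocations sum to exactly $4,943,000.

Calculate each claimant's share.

Petrov: $566,025 · Quinlan: $1,019,975 · Ibarra: $1,490,775 · Vance: $599,650 · Okafor: $1,266,575

Days total: 882.
Proportional shares: Petrov 101/882 × $4,943,000 = 566,035.15; Quinlan 182/882 × $4,943,000 = 1,019,984.13; Ibarra 266/882 × $4,943,000 = 1,490,746.03; Vance 107/882 × $4,943,000 = 599,661.00; Okafor 226/882 × $4,943,000 = 1,266,573.70.
After rounding ($25): Petrov $566,025; Quinlan $1,019,975; Ibarra $1,490,750; Vance $599,650; Okafor $1,266,575. Sum = $4,942,975.
Difference $4,943,000 − $4,942,975 = +$25 applied to largest days (Ibarra): Ibarra becomes $1,490,775.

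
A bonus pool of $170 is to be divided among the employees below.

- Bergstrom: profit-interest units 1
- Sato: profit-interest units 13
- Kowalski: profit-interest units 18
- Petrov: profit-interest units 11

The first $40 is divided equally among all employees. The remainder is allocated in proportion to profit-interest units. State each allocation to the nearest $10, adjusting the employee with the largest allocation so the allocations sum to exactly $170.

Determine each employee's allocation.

Bergstrom: $10 | Sato: $50 | Kowalski: $70 | Petrov: $40

$40 shared equally gives $10 per employee.
Remainder $130 by profit-interest units (total 43): Bergstrom 3.02 → $0; Sato 39.30 → $40; Kowalski 54.42 → $50; Petrov 33.26 → $30.
Rounding difference +$10 on remainder applied to Kowalski.
Totals: Bergstrom $10 + $0 = $10; Sato $10 + $40 = $50; Kowalski $10 + $60 = $70; Petrov $10 + $30 = $40.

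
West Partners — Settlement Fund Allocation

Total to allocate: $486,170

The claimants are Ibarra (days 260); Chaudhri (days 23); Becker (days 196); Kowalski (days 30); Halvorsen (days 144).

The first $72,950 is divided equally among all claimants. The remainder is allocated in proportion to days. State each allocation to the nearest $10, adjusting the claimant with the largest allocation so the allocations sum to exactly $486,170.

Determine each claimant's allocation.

$72,950 shared equally gives $14,590 per claimant.
Remainder $413,220 by days (total 653): Ibarra 164,528.64 → $164,530; Chaudhri 14,554.46 → $14,550; Becker 124,029.28 → $124,030; Kowalski 18,984.07 → $18,980; Halvorsen 91,123.55 → $91,120.
Rounding difference +$10 on remainder applied to Ibarra.
Totals: Ibarra $14,590 + $164,540 = $179,130; Chaudhri $14,590 + $14,550 = $29,140; Becker $14,590 + $124,030 = $138,620; Kowalski $14,590 + $18,980 = $33,570; Halvorsen $14,590 + $91,120 = $105,710.

Ibarra: $179,130; Chaudhri: $29,140; Becker: $138,620; Kowalski: $33,570; Halvorsen: $105,710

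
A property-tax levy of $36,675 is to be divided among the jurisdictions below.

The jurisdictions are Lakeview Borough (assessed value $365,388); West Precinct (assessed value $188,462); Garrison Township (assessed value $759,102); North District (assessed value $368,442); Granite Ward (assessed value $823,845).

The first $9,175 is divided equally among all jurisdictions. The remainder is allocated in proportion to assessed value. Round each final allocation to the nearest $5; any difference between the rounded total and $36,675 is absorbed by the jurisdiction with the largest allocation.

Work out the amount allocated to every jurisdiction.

$9,175 shared equally gives $1,835 per jurisdiction.
Remainder $27,500 by assessed value (total 2,505,239): Lakeview Borough 4,010.86 → $4,010; West Precinct 2,068.75 → $2,070; Garrison Township 8,332.66 → $8,335; North District 4,044.39 → $4,045; Granite Ward 9,043.34 → $9,045.
Rounding difference −$5 on remainder applied to Granite Ward.
Totals: Lakeview Borough $1,835 + $4,010 = $5,845; West Precinct $1,835 + $2,070 = $3,905; Garrison Township $1,835 + $8,335 = $10,170; North District $1,835 + $4,045 = $5,880; Granite Ward $1,835 + $9,040 = $10,875.

Lakeview Borough: $5,845; West Precinct: $3,905; Garrison Township: $10,170; North District: $5,880; Granite Ward: $10,875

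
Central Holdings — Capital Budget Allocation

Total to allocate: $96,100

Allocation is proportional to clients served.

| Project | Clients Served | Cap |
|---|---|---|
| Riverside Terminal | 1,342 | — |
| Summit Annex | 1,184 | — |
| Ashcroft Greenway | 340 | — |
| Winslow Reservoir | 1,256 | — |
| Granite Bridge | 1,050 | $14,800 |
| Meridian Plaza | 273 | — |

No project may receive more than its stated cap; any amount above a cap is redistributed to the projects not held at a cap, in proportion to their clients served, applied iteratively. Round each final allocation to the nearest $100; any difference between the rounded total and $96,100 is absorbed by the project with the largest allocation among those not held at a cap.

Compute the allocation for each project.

Total clients served = 5,445.
Unconstrained shares: Riverside Terminal 23,685.25; Summit Annex 20,896.68; Ashcroft Greenway 6,000.73; Winslow Reservoir 22,167.42; Granite Bridge 18,531.68; Meridian Plaza 4,818.24.
Held at cap: Granite Bridge ($14,800); remaining pool $81,300 reallocated over remaining clients served 4,395.
Redistributed shares: Riverside Terminal 24,824.71 → $24,800; Summit Annex 21,901.98 → $21,900; Ashcroft Greenway 6,289.42 → $6,300; Winslow Reservoir 23,233.86 → $23,200; Meridian Plaza 5,050.03 → $5,100.

Riverside Terminal: $24,800; Summit Annex: $21,900; Ashcroft Greenway: $6,300; Winslow Reservoir: $23,200; Granite Bridge: $14,800; Meridian Plaza: $5,100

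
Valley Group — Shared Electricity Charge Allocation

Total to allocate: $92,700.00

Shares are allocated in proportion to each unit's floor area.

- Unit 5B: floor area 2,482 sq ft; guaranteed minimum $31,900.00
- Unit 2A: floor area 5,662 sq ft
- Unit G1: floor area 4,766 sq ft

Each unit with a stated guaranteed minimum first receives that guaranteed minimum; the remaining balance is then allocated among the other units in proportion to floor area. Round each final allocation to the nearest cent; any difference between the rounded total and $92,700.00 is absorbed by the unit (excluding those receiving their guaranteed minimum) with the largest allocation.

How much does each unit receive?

Unit 5B: $31,900.00; Unit 2A: $33,012.04; Unit G1: $27,787.96

Guaranteed amounts: Unit 5B $31,900.00. Balance $60,800.00.
Balance split over remaining floor area 10,428: Unit 2A 33,012.0445 → $33,012.04; Unit G1 27,787.9555 → $27,787.96.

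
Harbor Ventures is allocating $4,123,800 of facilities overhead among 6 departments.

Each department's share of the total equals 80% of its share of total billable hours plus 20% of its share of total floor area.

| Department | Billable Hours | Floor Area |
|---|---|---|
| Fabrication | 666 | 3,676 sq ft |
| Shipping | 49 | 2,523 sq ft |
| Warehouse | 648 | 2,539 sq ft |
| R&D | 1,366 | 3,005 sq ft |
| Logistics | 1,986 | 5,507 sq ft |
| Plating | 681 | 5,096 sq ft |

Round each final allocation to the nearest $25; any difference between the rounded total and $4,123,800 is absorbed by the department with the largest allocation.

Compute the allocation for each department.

Billable hours total 5,396; floor area total 22,346.
Composite weights (80% billable hours + 20% floor area): Fabrication 0.1316; Shipping 0.0298; Warehouse 0.1188; R&D 0.2294; Logistics 0.3437; Plating 0.1466.
Pro-rata amounts: Fabrication 542,859.30; Shipping 123,078.37; Warehouse 489,889.25; R&D 946,063.97; Logistics 1,417,468.78; Plating 604,440.33.
Rounded to nearest $25: Fabrication $542,850; Shipping $123,075; Warehouse $489,900; R&D $946,075; Logistics $1,417,475; Plating $604,450. Sum = $4,123,825.
Difference $4,123,800 − $4,123,825 = −$25 applied to largest allocation (Logistics): Logistics becomes $1,417,450.

Fabrication: $542,850 | Shipping: $123,075 | Warehouse: $489,900 | R&D: $946,075 | Logistics: $1,417,450 | Plating: $604,450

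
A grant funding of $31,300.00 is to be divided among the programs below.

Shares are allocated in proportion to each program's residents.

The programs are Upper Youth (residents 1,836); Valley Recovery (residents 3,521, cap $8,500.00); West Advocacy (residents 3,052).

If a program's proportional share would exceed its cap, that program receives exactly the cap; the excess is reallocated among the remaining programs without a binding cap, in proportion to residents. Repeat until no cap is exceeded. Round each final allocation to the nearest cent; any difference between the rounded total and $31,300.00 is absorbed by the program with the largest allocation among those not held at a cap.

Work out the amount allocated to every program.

Combined residents = 8,409.
Proportional shares (ignoring caps): Upper Youth 6,833.9636; Valley Recovery 13,105.8747; West Advocacy 11,360.1617.
Cap binds for Valley Recovery ($8,500.00); balance $22,800.00 reallocated over remaining residents 4,888.
Remaining shares: Upper Youth 8,563.9935 → $8,563.99; West Advocacy 14,236.0065 → $14,236.01.

Upper Youth: $8,563.99; Valley Recovery: $8,500.00; West Advocacy: $14,236.01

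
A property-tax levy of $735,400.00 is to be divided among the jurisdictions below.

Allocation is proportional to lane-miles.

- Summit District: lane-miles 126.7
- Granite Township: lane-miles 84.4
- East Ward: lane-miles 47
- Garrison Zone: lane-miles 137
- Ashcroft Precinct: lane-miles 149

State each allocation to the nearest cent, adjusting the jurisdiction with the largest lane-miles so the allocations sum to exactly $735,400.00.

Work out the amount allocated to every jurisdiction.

Summit District: $171,246.43 | Granite Township: $114,074.18 | East Ward: $63,524.72 | Garrison Zone: $185,167.80 | Ashcroft Precinct: $201,386.87

Total lane-miles = 126.7 + 84.4 + 47 + 137 + 149 = 544.1.
Unrounded shares: Summit District 171,246.4253; Granite Township 114,074.1775; East Ward 63,524.7197; Garrison Zone 185,167.8000; Ashcroft Precinct 201,386.8774.
Rounded to nearest cent: Summit District $171,246.43; Granite Township $114,074.18; East Ward $63,524.72; Garrison Zone $185,167.80; Ashcroft Precinct $201,386.88. Sum = $735,400.01.
Difference $735,400.00 − $735,400.01 = −$0.01 applied to largest lane-miles (Ashcroft Precinct): Ashcroft Precinct becomes $201,386.87.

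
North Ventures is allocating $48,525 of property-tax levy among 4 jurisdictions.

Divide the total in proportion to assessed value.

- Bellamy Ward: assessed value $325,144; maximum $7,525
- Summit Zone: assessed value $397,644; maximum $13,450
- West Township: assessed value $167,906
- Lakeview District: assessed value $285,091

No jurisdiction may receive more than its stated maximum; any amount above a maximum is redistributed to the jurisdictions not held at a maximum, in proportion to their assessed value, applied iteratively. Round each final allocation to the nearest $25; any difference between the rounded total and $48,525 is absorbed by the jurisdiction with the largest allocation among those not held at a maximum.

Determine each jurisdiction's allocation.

Assessed value total: 1,175,785.
Unconstrained shares: Bellamy Ward 13,418.79; Summit Zone 16,410.89; West Township 6,929.53; Lakeview District 11,765.79.
Held at cap: Bellamy Ward ($7,525), Summit Zone ($13,450); balance $27,550 reallocated over remaining assessed value 452,997.
Shares after redistribution: West Township 10,211.57 → $10,200; Lakeview District 17,338.43 → $17,350.

Bellamy Ward: $7,525 | Summit Zone: $13,450 | West Township: $10,200 | Lakeview District: $17,350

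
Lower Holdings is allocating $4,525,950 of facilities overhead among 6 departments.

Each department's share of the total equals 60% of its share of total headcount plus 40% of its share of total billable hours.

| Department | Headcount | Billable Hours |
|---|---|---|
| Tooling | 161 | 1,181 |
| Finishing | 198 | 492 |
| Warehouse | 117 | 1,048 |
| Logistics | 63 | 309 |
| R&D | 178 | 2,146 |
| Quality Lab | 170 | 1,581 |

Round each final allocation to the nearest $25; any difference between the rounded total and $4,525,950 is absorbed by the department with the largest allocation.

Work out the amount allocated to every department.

Headcount total 887; billable hours total 6,757.
Combined weights (60% headcount + 40% billable hours): Tooling 0.1788; Finishing 0.1631; Warehouse 0.1412; Logistics 0.0609; R&D 0.2474; Quality Lab 0.2086.
Pro-rata amounts: Tooling 809,326.35; Finishing 738,001.24; Warehouse 638,985.14; Logistics 275,665.20; R&D 1,119,921.39; Quality Lab 944,050.68.
At nearest $25: Tooling $809,325; Finishing $738,000; Warehouse $638,975; Logistics $275,675; R&D $1,119,925; Quality Lab $944,050. Sum = $4,525,950.
Rounded total matches; no reconciliation needed.

Tooling: $809,325 · Finishing: $738,000 · Warehouse: $638,975 · Logistics: $275,675 · R&D: $1,119,925 · Quality Lab: $944,050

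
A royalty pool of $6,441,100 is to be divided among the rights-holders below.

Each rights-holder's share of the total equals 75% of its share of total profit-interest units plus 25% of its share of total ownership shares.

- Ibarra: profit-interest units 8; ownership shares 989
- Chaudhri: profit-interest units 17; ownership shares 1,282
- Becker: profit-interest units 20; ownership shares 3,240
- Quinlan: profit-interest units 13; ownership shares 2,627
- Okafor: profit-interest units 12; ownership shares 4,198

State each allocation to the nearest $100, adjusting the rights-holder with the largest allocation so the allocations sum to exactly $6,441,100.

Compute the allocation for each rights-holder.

Profit-interest units total 70; ownership shares total 12,336.
Combined weights (75% profit-interest units + 25% ownership shares): Ibarra 0.1058; Chaudhri 0.2081; Becker 0.2799; Quinlan 0.1925; Okafor 0.2136.
Raw shares: Ibarra 681,193.02; Chaudhri 1,340,545.73; Becker 1,803,167.86; Quinlan 1,240,067.65; Okafor 1,376,125.74.
At nearest $100: Ibarra $681,200; Chaudhri $1,340,500; Becker $1,803,200; Quinlan $1,240,100; Okafor $1,376,100. Sum = $6,441,100.
Sum already equals the total — no adjustment.

Ibarra: $681,200; Chaudhri: $1,340,500; Becker: $1,803,200; Quinlan: $1,240,100; Okafor: $1,376,100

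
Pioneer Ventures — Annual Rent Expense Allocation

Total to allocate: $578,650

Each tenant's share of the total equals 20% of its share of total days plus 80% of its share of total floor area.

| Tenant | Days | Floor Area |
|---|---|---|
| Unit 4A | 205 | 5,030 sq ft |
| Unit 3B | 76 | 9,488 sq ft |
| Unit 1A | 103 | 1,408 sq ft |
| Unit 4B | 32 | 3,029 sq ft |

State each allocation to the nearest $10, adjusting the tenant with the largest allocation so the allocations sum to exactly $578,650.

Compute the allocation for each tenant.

Totals — days 416, floor area 18,955.
Blended shares (20% days + 80% floor area): Unit 4A 0.3108; Unit 3B 0.4370; Unit 1A 0.1089; Unit 4B 0.1432.
Proportional shares: Unit 4A 179,873.33; Unit 3B 252,859.41; Unit 1A 63,040.55; Unit 4B 82,876.70.
Rounded to nearest $10: Unit 4A $179,870; Unit 3B $252,860; Unit 1A $63,040; Unit 4B $82,880. Sum = $578,650.
Rounded total matches; no reconciliation needed.

Unit 4A: $179,870 · Unit 3B: $252,860 · Unit 1A: $63,040 · Unit 4B: $82,880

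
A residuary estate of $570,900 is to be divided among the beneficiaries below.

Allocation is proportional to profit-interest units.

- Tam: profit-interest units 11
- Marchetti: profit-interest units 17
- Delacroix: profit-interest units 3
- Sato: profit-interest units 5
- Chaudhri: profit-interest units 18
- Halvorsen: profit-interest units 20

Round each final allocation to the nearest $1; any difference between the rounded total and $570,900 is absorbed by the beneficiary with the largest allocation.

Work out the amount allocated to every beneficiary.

Total profit-interest units = 74.
Pro-rata amounts: Tam 11/74 × $570,900 = 84,863.51; Marchetti 17/74 × $570,900 = 131,152.70; Delacroix 3/74 × $570,900 = 23,144.59; Sato 5/74 × $570,900 = 38,574.32; Chaudhri 18/74 × $570,900 = 138,867.57; Halvorsen 20/74 × $570,900 = 154,297.30.
After rounding ($1): Tam $84,864; Marchetti $131,153; Delacroix $23,145; Sato $38,574; Chaudhri $138,868; Halvorsen $154,297. Sum = $570,901.
Difference $570,900 − $570,901 = −$1 applied to largest allocation (Halvorsen): Halvorsen becomes $154,296.

Tam: $84,864 · Marchetti: $131,153 · Delacroix: $23,145 · Sato: $38,574 · Chaudhri: $138,868 · Halvorsen: $154,296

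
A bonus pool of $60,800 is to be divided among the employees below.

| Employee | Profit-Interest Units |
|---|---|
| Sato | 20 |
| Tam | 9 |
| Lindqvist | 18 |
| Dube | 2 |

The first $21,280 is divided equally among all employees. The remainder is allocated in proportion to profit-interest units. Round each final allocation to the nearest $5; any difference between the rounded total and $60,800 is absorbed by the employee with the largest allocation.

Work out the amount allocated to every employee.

Equal tier: $21,280 ÷ 4 = $5,320 apiece.
Remainder $39,520 by profit-interest units (total 49): Sato 16,130.61 → $16,130; Tam 7,258.78 → $7,260; Lindqvist 14,517.55 → $14,520; Dube 1,613.06 → $1,615.
Rounding difference −$5 on remainder applied to Sato.
Totals: Sato $5,320 + $16,125 = $21,445; Tam $5,320 + $7,260 = $12,580; Lindqvist $5,320 + $14,520 = $19,840; Dube $5,320 + $1,615 = $6,935.

Sato: $21,445; Tam: $12,580; Lindqvist: $19,840; Dube: $6,935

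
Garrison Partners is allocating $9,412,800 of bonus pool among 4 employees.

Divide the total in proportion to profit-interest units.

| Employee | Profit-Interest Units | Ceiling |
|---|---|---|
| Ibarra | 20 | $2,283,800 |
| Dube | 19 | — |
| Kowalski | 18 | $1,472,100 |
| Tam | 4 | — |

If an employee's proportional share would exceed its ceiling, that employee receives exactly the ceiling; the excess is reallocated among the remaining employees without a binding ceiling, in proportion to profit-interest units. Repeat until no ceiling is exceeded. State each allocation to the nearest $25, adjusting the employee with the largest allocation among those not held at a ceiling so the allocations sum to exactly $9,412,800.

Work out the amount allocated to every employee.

Ibarra: $2,283,800; Dube: $4,673,100; Kowalski: $1,472,100; Tam: $983,800

Profit-interest units total: 61.
Proportional shares (ignoring caps): Ibarra 3,086,163.93; Dube 2,931,855.74; Kowalski 2,777,547.54; Tam 617,232.79.
Capped: Ibarra ($2,283,800), Kowalski ($1,472,100); remaining pool $5,656,900 reallocated over remaining profit-interest units 23.
Shares after redistribution: Dube 4,673,091.30 → $4,673,100; Tam 983,808.70 → $983,800.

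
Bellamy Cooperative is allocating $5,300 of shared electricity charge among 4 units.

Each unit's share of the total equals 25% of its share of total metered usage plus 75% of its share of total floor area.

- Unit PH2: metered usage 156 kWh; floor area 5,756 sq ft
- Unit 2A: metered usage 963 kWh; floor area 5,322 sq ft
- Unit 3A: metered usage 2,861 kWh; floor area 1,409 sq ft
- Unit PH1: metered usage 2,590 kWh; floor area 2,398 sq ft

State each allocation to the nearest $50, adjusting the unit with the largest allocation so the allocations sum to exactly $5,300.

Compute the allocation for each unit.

Metered usage total 6,570; floor area total 14,885.
Composite weights (25% metered usage + 75% floor area): Unit PH2 0.2960; Unit 2A 0.3048; Unit 3A 0.1799; Unit PH1 0.2194.
Unrounded shares: Unit PH2 1,568.59; Unit 2A 1,615.44; Unit 3A 953.26; Unit PH1 1,162.72.
Rounded to nearest $50: Unit PH2 $1,550; Unit 2A $1,600; Unit 3A $950; Unit PH1 $1,150. Sum = $5,250.
Difference $5,300 − $5,250 = +$50 applied to largest allocation (Unit 2A): Unit 2A becomes $1,650.

Unit PH2: $1,550 | Unit 2A: $1,650 | Unit 3A: $950 | Unit PH1: $1,150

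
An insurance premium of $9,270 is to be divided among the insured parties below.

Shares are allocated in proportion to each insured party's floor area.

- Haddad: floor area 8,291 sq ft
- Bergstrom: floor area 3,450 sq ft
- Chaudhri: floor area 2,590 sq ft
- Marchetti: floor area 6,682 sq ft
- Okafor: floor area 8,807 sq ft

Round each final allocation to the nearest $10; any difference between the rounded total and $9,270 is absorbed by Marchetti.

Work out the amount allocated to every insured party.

Floor area total: 29,820.
Proportional shares: Haddad 8,291/29,820 × $9,270 = 2,577.38; Bergstrom 3,450/29,820 × $9,270 = 1,072.48; Chaudhri 2,590/29,820 × $9,270 = 805.14; Marchetti 6,682/29,820 × $9,270 = 2,077.20; Okafor 8,807/29,820 × $9,270 = 2,737.79.
Rounded to nearest $10: Haddad $2,580; Bergstrom $1,070; Chaudhri $810; Marchetti $2,080; Okafor $2,740. Sum = $9,280.
Difference $9,270 − $9,280 = −$10 applied to Marchetti: Marchetti becomes $2,070.

Haddad: $2,580 · Bergstrom: $1,070 · Chaudhri: $810 · Marchetti: $2,070 · Okafor: $2,740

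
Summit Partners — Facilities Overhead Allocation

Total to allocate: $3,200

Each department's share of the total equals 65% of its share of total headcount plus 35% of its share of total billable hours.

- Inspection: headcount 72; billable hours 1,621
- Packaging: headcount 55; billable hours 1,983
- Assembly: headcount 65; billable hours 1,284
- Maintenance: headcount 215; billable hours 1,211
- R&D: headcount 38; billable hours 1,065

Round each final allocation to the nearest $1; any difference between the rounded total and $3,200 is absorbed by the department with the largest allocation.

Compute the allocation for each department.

Inspection: $590 · Packaging: $567 · Assembly: $505 · Maintenance: $1,194 · R&D: $344

Totals — headcount 445, billable hours 7,164.
Composite weights (65% headcount + 35% billable hours): Inspection 0.1844; Packaging 0.1772; Assembly 0.1577; Maintenance 0.3732; R&D 0.1075.
Proportional shares: Inspection 589.96; Packaging 567.10; Assembly 504.56; Maintenance 1,194.27; R&D 344.12.
Rounded to nearest $1: Inspection $590; Packaging $567; Assembly $505; Maintenance $1,194; R&D $344. Sum = $3,200.
No rounding difference to absorb.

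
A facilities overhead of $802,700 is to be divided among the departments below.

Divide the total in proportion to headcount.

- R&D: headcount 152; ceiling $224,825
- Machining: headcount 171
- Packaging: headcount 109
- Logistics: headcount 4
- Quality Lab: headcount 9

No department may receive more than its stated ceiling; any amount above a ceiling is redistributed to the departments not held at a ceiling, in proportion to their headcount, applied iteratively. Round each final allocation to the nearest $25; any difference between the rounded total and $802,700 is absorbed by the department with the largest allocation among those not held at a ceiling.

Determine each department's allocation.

R&D: $224,825 · Machining: $337,250 · Packaging: $214,975 · Logistics: $7,900 · Quality Lab: $17,750

Headcount total: 445.
Unconstrained shares: R&D 274,180.67; Machining 308,453.26; Packaging 196,616.40; Logistics 7,215.28; Quality Lab 16,234.38.
Cap binds for R&D ($224,825); remaining pool $577,875 reallocated over remaining headcount 293.
Shares after redistribution: Machining 337,258.11 → $337,250; Packaging 214,977.39 → $214,975; Logistics 7,889.08 → $7,900; Quality Lab 17,750.43 → $17,750.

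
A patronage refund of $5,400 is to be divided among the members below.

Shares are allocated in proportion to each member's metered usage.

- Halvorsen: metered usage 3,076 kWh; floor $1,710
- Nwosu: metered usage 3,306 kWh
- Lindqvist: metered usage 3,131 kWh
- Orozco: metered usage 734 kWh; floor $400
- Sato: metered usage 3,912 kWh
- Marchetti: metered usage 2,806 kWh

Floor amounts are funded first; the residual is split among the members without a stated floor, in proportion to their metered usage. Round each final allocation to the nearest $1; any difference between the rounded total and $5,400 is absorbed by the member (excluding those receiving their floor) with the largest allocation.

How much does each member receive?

Halvorsen: $1,710; Nwosu: $827; Lindqvist: $783; Orozco: $400; Sato: $978; Marchetti: $702

Fund the minimums — Halvorsen $1,710; Orozco $400. Residual $3,290.
Residual split over remaining metered usage 13,155: Nwosu 826.81 → $827; Lindqvist 783.05 → $783; Sato 978.37 → $978; Marchetti 701.77 → $702.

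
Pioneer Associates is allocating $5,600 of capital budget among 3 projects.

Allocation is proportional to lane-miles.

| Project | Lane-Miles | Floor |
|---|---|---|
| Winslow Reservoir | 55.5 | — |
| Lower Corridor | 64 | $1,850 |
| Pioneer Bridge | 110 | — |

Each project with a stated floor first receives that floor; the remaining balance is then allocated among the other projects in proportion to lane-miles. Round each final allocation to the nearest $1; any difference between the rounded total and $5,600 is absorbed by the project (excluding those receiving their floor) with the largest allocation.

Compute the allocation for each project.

Minimums first: Lower Corridor $1,850. Residual $3,750.
Residual split over remaining lane-miles 165.5: Winslow Reservoir 1,257.55 → $1,258; Pioneer Bridge 2,492.45 → $2,492.

Winslow Reservoir: $1,258 | Lower Corridor: $1,850 | Pioneer Bridge: $2,492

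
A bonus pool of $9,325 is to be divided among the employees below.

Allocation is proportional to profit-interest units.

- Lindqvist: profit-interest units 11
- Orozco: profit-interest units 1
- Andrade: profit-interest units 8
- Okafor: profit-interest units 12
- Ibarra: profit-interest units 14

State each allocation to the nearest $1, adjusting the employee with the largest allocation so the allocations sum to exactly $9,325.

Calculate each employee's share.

Total profit-interest units = 46.
Pro-rata amounts: Lindqvist 11/46 × $9,325 = 2,229.89; Orozco 1/46 × $9,325 = 202.72; Andrade 8/46 × $9,325 = 1,621.74; Okafor 12/46 × $9,325 = 2,432.61; Ibarra 14/46 × $9,325 = 2,838.04.
After rounding ($1): Lindqvist $2,230; Orozco $203; Andrade $1,622; Okafor $2,433; Ibarra $2,838. Sum = $9,326.
Difference $9,325 − $9,326 = −$1 applied to largest allocation (Ibarra): Ibarra becomes $2,837.

Lindqvist: $2,230 | Orozco: $203 | Andrade: $1,622 | Okafor: $2,433 | Ibarra: $2,837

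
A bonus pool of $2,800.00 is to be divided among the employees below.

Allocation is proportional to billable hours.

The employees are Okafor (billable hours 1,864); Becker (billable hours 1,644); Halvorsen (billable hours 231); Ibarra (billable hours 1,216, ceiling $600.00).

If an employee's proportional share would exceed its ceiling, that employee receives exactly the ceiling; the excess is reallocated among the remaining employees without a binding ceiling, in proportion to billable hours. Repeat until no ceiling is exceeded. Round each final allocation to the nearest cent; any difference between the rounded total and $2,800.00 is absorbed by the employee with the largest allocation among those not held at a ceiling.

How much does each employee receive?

Sum of billable hours: 4,955.
Unconstrained shares: Okafor 1,053.3199; Becker 929.0010; Halvorsen 130.5348; Ibarra 687.1443.
Cap binds for Ibarra ($600.00); balance $2,200.00 reallocated over remaining billable hours 3,739.
Remaining shares: Okafor 1,096.7638 → $1,096.76; Becker 967.3175 → $967.32; Halvorsen 135.9187 → $135.92.

Okafor: $1,096.76 · Becker: $967.32 · Halvorsen: $135.92 · Ibarra: $600.00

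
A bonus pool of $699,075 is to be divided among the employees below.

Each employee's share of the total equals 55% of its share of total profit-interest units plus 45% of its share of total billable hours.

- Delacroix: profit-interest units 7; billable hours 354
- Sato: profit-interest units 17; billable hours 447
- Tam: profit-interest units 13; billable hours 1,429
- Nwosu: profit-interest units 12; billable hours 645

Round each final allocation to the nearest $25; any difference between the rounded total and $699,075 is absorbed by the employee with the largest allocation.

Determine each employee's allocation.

Delacroix: $93,650; Sato: $182,300; Tam: $258,400; Nwosu: $164,725

Totals — profit-interest units 49, billable hours 2,875.
Combined weights (55% profit-interest units + 45% billable hours): Delacroix 0.1340; Sato 0.2608; Tam 0.3696; Nwosu 0.2357.
Pro-rata amounts: Delacroix 93,662.16; Sato 182,305.86; Tam 258,369.68; Nwosu 164,737.30.
Rounded to nearest $25: Delacroix $93,650; Sato $182,300; Tam $258,375; Nwosu $164,725. Sum = $699,050.
Difference $699,075 − $699,050 = +$25 applied to largest allocation (Tam): Tam becomes $258,400.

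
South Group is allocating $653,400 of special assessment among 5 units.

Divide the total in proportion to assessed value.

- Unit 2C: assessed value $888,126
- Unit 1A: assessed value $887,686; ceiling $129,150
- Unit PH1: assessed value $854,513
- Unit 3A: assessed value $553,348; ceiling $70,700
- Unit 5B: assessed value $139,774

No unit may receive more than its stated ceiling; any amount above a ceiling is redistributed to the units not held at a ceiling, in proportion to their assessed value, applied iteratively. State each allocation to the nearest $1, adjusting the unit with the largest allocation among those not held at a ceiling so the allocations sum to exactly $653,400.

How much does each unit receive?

Total assessed value = 3,323,447.
Proportional shares (ignoring caps): Unit 2C 174,608.33; Unit 1A 174,521.82; Unit PH1 167,999.91; Unit 3A 108,789.94; Unit 5B 27,480.00.
Held at cap: Unit 1A ($129,150), Unit 3A ($70,700); balance $453,550 reallocated over remaining assessed value 1,882,413.
Redistributed shares: Unit 2C 213,985.74 → $213,986; Unit PH1 205,887.00 → $205,887; Unit 5B 33,677.25 → $33,677.

Unit 2C: $213,986; Unit 1A: $129,150; Unit PH1: $205,887; Unit 3A: $70,700; Unit 5B: $33,677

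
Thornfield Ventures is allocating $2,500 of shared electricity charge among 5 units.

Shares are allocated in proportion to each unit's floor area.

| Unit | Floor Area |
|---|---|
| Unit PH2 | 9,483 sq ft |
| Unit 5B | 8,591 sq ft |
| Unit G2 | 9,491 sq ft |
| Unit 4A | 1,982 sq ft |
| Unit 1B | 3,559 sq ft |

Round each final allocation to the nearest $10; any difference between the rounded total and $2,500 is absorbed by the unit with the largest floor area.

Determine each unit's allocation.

Unit PH2: $720 | Unit 5B: $650 | Unit G2: $710 | Unit 4A: $150 | Unit 1B: $270

Total floor area = 9,483 + 8,591 + 9,491 + 1,982 + 3,559 = 33,106.
Unrounded shares: Unit PH2 716.11; Unit 5B 648.75; Unit G2 716.71; Unit 4A 149.67; Unit 1B 268.76.
After rounding ($10): Unit PH2 $720; Unit 5B $650; Unit G2 $720; Unit 4A $150; Unit 1B $270. Sum = $2,510.
Difference $2,500 − $2,510 = −$10 applied to largest floor area (Unit G2): Unit G2 becomes $710.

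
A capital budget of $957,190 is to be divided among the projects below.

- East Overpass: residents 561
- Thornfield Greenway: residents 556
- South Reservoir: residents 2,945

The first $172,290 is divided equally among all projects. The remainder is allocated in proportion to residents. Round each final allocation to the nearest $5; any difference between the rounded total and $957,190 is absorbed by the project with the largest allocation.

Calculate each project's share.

$172,290 shared equally gives $57,430 per project.
Remainder $784,900 by residents (total 4,062): East Overpass 108,401.99 → $108,400; Thornfield Greenway 107,435.84 → $107,435; South Reservoir 569,062.16 → $569,060.
Rounding difference +$5 on remainder applied to South Reservoir.
Totals: East Overpass $57,430 + $108,400 = $165,830; Thornfield Greenway $57,430 + $107,435 = $164,865; South Reservoir $57,430 + $569,065 = $626,495.

East Overpass: $165,830 · Thornfield Greenway: $164,865 · South Reservoir: $626,495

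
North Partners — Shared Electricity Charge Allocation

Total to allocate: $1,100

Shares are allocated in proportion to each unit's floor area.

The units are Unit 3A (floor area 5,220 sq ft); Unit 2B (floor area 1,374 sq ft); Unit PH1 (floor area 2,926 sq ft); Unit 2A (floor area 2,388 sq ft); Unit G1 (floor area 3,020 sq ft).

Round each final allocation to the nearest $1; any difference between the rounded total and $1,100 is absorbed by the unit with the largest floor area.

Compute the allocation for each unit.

Unit 3A: $384 | Unit 2B: $101 | Unit PH1: $216 | Unit 2A: $176 | Unit G1: $223

Floor area total: 14,928.
Unrounded shares: Unit 3A 5,220/14,928 × $1,100 = 384.65; Unit 2B 1,374/14,928 × $1,100 = 101.25; Unit PH1 2,926/14,928 × $1,100 = 215.61; Unit 2A 2,388/14,928 × $1,100 = 175.96; Unit G1 3,020/14,928 × $1,100 = 222.53.
Rounded to nearest $1: Unit 3A $385; Unit 2B $101; Unit PH1 $216; Unit 2A $176; Unit G1 $223. Sum = $1,101.
Difference $1,100 − $1,101 = −$1 applied to largest floor area (Unit 3A): Unit 3A becomes $384.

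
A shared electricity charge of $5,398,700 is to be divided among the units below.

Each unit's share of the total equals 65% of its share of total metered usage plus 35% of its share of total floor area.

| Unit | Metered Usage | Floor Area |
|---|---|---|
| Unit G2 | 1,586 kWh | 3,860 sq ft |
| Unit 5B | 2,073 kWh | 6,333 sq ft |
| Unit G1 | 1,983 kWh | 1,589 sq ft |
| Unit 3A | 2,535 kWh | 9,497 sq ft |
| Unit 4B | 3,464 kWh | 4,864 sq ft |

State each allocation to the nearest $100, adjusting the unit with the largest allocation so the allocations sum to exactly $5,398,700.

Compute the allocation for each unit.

Unit G2: $757,100 · Unit 5B: $1,082,600 · Unit G1: $712,600 · Unit 3A: $1,450,600 · Unit 4B: $1,395,800

Metered usage total 11,641; floor area total 26,143.
Composite weights (65% metered usage + 35% floor area): Unit G2 0.1402; Unit 5B 0.2005; Unit G1 0.1320; Unit 3A 0.2687; Unit 4B 0.2585.
Unrounded shares: Unit G2 757,086.68; Unit 5B 1,082,633.53; Unit G1 712,619.79; Unit 3A 1,450,587.78; Unit 4B 1,395,772.23.
Rounded to nearest $100: Unit G2 $757,100; Unit 5B $1,082,600; Unit G1 $712,600; Unit 3A $1,450,600; Unit 4B $1,395,800. Sum = $5,398,700.
Sum already equals the total — no adjustment.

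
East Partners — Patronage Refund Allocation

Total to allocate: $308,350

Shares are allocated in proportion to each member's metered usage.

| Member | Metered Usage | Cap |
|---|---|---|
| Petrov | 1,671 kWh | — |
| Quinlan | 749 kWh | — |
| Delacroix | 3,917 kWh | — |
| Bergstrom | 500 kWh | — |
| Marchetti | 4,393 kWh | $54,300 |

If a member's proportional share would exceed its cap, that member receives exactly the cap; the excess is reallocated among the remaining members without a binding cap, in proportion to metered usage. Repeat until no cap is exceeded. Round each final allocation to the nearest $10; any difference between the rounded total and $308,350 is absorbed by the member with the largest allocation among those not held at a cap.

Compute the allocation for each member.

Metered usage total: 11,230.
Unconstrained shares: Petrov 45,881.82; Quinlan 20,565.82; Delacroix 107,551.82; Bergstrom 13,728.85; Marchetti 120,621.69.
Cap binds for Marchetti ($54,300); remaining pool $254,050 reallocated over remaining metered usage 6,837.
Redistributed shares: Petrov 62,091.20 → $62,090; Quinlan 27,831.42 → $27,830; Delacroix 145,548.32 → $145,550; Bergstrom 18,579.06 → $18,580.

Petrov: $62,090 | Quinlan: $27,830 | Delacroix: $145,550 | Bergstrom: $18,580 | Marchetti: $54,300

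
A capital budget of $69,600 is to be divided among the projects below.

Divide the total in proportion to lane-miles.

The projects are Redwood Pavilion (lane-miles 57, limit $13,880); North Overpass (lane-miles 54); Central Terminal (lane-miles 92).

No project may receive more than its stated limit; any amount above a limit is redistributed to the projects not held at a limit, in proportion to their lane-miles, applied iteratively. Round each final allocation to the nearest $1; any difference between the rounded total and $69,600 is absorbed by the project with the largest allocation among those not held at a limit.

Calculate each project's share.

Lane-miles total: 203.
Pro-rata shares before constraints: Redwood Pavilion 19,542.86; North Overpass 18,514.29; Central Terminal 31,542.86.
Cap binds for Redwood Pavilion ($13,880); remaining pool $55,720 reallocated over remaining lane-miles 146.
Remaining shares: North Overpass 20,608.77 → $20,609; Central Terminal 35,111.23 → $35,111.

Redwood Pavilion: $13,880 · North Overpass: $20,609 · Central Terminal: $35,111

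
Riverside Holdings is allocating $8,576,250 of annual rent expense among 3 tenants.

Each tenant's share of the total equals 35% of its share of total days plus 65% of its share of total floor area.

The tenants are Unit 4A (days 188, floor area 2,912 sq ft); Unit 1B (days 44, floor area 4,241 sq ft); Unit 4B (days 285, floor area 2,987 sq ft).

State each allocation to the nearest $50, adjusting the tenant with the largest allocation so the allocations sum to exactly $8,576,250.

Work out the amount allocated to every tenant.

Unit 4A: $2,692,400 | Unit 1B: $2,587,000 | Unit 4B: $3,296,850

Totals — days 517, floor area 10,140.
Composite weights (35% days + 65% floor area): Unit 4A 0.3139; Unit 1B 0.3016; Unit 4B 0.3844.
Unrounded shares: Unit 4A 2,692,422.73; Unit 1B 2,586,993.29; Unit 4B 3,296,833.98.
After rounding ($50): Unit 4A $2,692,400; Unit 1B $2,587,000; Unit 4B $3,296,850. Sum = $8,576,250.
No rounding difference to absorb.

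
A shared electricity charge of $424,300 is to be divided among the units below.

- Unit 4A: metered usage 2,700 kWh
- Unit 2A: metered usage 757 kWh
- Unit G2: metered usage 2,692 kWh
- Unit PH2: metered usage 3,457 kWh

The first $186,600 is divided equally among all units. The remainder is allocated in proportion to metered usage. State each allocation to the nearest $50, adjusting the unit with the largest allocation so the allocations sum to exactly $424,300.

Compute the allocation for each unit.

Unit 4A: $113,450; Unit 2A: $65,400; Unit G2: $113,250; Unit PH2: $132,200

Equal tier: $186,600 ÷ 4 = $46,650 apiece.
Remainder $237,700 by metered usage (total 9,606): Unit 4A 66,811.37 → $66,800; Unit 2A 18,731.93 → $18,750; Unit G2 66,613.41 → $66,600; Unit PH2 85,543.30 → $85,550.
Totals: Unit 4A $46,650 + $66,800 = $113,450; Unit 2A $46,650 + $18,750 = $65,400; Unit G2 $46,650 + $66,600 = $113,250; Unit PH2 $46,650 + $85,550 = $132,200.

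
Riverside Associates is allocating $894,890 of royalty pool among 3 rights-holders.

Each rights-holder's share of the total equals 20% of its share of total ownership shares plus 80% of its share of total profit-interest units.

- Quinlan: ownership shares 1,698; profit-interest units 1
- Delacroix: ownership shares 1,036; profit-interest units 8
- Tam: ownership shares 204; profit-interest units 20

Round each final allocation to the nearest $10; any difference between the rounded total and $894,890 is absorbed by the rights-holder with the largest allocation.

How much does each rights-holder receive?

Ownership shares total 2,938; profit-interest units total 29.
Blended shares (20% ownership shares + 80% profit-interest units): Quinlan 0.1432; Delacroix 0.2912; Tam 0.5656.
Raw shares: Quinlan 128,125.91; Delacroix 260,604.34; Tam 506,159.75.
After rounding ($10): Quinlan $128,130; Delacroix $260,600; Tam $506,160. Sum = $894,890.
Rounded total matches; no reconciliation needed.

Quinlan: $128,130 | Delacroix: $260,600 | Tam: $506,160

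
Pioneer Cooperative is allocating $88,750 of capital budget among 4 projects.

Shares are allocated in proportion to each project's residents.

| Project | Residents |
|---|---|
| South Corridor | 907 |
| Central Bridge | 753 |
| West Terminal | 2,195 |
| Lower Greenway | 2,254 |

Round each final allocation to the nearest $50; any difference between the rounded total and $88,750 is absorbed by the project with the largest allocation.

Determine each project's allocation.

Combined residents = 6,109.
Pro-rata amounts: South Corridor 907/6,109 × $88,750 = 13,176.67; Central Bridge 753/6,109 × $88,750 = 10,939.39; West Terminal 2,195/6,109 × $88,750 = 31,888.40; Lower Greenway 2,254/6,109 × $88,750 = 32,745.54.
After rounding ($50): South Corridor $13,200; Central Bridge $10,950; West Terminal $31,900; Lower Greenway $32,750. Sum = $88,800.
Difference $88,750 − $88,800 = −$50 applied to largest allocation (Lower Greenway): Lower Greenway becomes $32,700.

South Corridor: $13,200; Central Bridge: $10,950; West Terminal: $31,900; Lower Greenway: $32,700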